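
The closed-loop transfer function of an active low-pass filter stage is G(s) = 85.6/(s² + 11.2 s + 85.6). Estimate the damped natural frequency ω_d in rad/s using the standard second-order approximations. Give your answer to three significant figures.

ω_n = √85.6 = 9.25 rad/s; ζ = 11.2/(2·9.25) = 0.605.
The damped frequency ω_d = ω_n√(1−ζ²) = 7.36 rad/s.

ω_d ≈ 7.36 rad/s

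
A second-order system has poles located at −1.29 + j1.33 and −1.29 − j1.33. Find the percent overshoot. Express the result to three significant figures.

With σ = 1.29, ω_d = 1.33: ω_n = √(σ²+ω_d²) = 1.85 rad/s, ζ = σ/ω_n = 0.696.
%OS = 100 e^{−πζ/√(1−ζ²)} with ζ = 0.696 gives 4.75%.

%OS ≈ 4.75%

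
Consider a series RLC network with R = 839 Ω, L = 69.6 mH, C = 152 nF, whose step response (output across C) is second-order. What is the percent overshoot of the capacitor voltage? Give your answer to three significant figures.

%OS ≈ 8.36%

For a series RLC circuit (capacitor voltage as output), ω_n = 1/√(LC) = 1/√(69.6 mH · 152 nF) = 9720 rad/s.
ζ = (R/2)·√(C/L) = (839/2)·√(152 nF/69.6 mH) = 0.620.
%OS = 100·exp(−πζ/√(1−ζ²)) = 8.36%.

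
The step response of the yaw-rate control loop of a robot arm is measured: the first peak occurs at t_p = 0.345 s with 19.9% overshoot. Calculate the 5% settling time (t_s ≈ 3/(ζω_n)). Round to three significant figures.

t_s ≈ 0.641 s

From the overshoot, ζ = −ln(OS)/√(π²+ln²(OS)) = 0.457.
t_p = π/ω_d ⇒ ω_d = 9.11 rad/s; then ω_n = ω_d/√(1−ζ²) = 10.2 rad/s.
t_s ≈ 3/(ζω_n) = 3/(0.457·10.2) = 0.641 s.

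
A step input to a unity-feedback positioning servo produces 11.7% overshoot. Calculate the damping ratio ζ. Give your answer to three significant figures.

ζ ≈ 0.564

Inverting the overshoot relation: ζ = |ln 0.117|/√(π² + ln²0.117) = 0.564.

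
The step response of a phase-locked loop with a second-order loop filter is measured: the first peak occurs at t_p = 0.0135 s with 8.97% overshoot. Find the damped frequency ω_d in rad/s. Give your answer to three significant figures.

ω_d ≈ 233 rad/s

t_p = π/ω_d, so ω_d = π/0.0135 = 233 rad/s.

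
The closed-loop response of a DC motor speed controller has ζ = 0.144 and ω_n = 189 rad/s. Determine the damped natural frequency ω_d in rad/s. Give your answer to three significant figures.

ω_d ≈ 187 rad/s

ω_d = ω_n√(1−ζ²) = 189·√0.979 = 187 rad/s.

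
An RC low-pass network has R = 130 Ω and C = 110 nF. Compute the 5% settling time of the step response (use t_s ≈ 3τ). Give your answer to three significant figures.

τ = RC = 130 × 110 nF = 0.0000143 s.
t_s ≈ 3τ = 0.0000429 s.

t_s ≈ 0.0000429 s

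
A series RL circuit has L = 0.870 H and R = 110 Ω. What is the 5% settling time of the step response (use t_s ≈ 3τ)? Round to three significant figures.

t_s ≈ 0.0237 s

τ = L/R = 0.870/110 = 0.00791 s.
t_s ≈ 3τ = 0.0237 s.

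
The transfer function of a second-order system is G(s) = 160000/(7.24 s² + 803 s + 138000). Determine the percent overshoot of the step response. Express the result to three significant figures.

%OS ≈ 25.2%

Dividing through by 7.24: denominator becomes s² + 110.9 s + 19060.
So ω_n = √19060 = 138 rad/s and ζ = 110.9/(2·138) = 0.402.
%OS = 100·exp(−πζ/√(1−ζ²)) = 25.2%.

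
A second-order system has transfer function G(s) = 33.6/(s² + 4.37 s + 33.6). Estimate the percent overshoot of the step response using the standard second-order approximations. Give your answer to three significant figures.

Comparing the denominator to s² + 2ζω_n s + ω_n²: ω_n = √33.6 = 5.80 rad/s, and 2ζω_n = 4.37 so ζ = 4.37/(2·5.80) = 0.377.
Overshoot: exp(−π·0.377/√(1−0.377²)) = 0.278, i.e. 27.8%.

%OS ≈ 27.8%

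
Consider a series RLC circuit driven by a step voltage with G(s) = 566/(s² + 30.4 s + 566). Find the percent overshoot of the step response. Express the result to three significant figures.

%OS ≈ 7.36%

ω_n = √566 = 23.8 rad/s; ζ = 30.4/(2·23.8) = 0.639.
Overshoot: exp(−π·0.639/√(1−0.639²)) = 0.0736, i.e. 7.36%.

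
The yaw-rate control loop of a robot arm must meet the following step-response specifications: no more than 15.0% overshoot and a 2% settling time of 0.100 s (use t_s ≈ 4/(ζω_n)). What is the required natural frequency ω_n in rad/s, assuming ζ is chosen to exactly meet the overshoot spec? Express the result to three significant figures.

From %OS = 100·exp(−πζ/√(1−ζ²)), invert to get ζ = −ln(OS)/√(π² + ln²(OS)) with OS = 0.150.
−ln 0.150 = 1.897, so ζ = 1.897/√(π² + 3.599) = 0.517.
Then ω_n = 4/(ζ t_s) = 4/(0.517 × 0.100) = 77.4 rad/s.

ω_n ≈ 77.4 rad/s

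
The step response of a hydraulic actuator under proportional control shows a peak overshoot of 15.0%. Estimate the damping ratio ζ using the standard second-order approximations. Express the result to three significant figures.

ζ = −ln(OS)/√(π² + (ln OS)²). With OS = 0.150, ln OS = −1.897 and ζ = 1.897/3.670 = 0.517.

ζ ≈ 0.517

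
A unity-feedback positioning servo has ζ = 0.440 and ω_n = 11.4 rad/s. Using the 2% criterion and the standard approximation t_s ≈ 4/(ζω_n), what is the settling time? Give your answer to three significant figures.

t_s ≈ 4/(ζω_n) = 4/(0.440 × 11.4) = 0.797 s.

t_s ≈ 0.797 s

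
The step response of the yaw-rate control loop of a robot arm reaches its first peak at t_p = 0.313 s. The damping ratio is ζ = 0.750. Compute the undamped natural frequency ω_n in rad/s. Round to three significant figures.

ω_n ≈ 15.2 rad/s

Peak time t_p = π/ω_d, so ω_d = π/t_p = π/0.313 = 10.0 rad/s.
ω_n = ω_d/√(1−ζ²) = 10.0/√0.438 = 15.2 rad/s.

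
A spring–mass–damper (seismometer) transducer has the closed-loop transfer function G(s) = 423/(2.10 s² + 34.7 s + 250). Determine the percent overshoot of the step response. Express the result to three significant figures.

%OS ≈ 2.62%

Dividing through by 2.10: denominator becomes s² + 16.52 s + 119.0.
So ω_n = √119.0 = 10.9 rad/s and ζ = 16.52/(2·10.9) = 0.757.
%OS = 100 e^{−πζ/√(1−ζ²)} with ζ = 0.757 gives 2.62%.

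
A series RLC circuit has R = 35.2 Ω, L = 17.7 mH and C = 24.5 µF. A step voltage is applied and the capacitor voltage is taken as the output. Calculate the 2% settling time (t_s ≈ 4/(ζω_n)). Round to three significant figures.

t_s ≈ 0.00402 s

For a series RLC circuit (capacitor voltage as output), ω_n = 1/√(LC) = 1/√(17.7 mH · 24.5 µF) = 1520 rad/s.
ζ = (R/2)·√(C/L) = (35.2/2)·√(24.5 µF/17.7 mH) = 0.655.
t_s ≈ 4/(ζω_n) = 0.00402 s.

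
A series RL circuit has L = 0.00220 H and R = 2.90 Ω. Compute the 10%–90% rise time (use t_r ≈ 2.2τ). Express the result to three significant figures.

τ = L/R = 0.00220/2.90 = 0.000759 s.
t_r ≈ 2.2τ = 0.00167 s.

t_r ≈ 0.00167 s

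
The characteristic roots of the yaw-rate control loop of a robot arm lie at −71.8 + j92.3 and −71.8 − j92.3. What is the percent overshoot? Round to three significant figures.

%OS ≈ 8.68%

With σ = 71.8, ω_d = 92.3: ω_n = √(σ²+ω_d²) = 117 rad/s, ζ = σ/ω_n = 0.614.
Overshoot: exp(−π·0.614/√(1−0.614²)) = 0.0868, i.e. 8.68%.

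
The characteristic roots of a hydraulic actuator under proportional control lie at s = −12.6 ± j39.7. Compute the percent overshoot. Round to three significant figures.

%OS ≈ 36.9%

With σ = 12.6, ω_d = 39.7: ω_n = √(σ²+ω_d²) = 41.7 rad/s, ζ = σ/ω_n = 0.303.
%OS = 100·exp(−πζ/√(1−ζ²)) = 36.9%.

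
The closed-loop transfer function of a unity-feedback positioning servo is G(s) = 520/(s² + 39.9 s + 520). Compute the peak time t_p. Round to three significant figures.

t_p ≈ 0.284 s

Matching coefficients with s² + 2ζω_n s + ω_n² gives ω_n² = 520 ⇒ ω_n = 22.8 rad/s, and ζ = 39.9/(2ω_n) = 0.875.
The damped frequency ω_d = ω_n√(1−ζ²) = 11.0 rad/s. Then t_p = π/ω_d = 0.284 s.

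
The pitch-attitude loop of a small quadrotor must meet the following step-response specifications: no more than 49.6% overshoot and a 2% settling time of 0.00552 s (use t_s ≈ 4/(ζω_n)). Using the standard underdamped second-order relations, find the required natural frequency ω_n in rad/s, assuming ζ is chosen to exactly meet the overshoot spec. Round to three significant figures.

Inverting the overshoot relation: ζ = |ln 0.496|/√(π² + ln²0.496) = 0.218.
From t_s ≈ 4/(ζω_n): ω_n = 4/(ζ·t_s) = 4/(0.218·0.00552) = 3330 rad/s.

ω_n ≈ 3330 rad/s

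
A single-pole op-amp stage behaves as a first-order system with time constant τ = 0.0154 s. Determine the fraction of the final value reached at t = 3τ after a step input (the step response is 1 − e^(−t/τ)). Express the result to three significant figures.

y/y_∞ ≈ 0.950

y(t)/y_∞ = 1 − e^(−t/τ) = 1 − e^(−3) = 1 − e^(−3.00) = 0.950.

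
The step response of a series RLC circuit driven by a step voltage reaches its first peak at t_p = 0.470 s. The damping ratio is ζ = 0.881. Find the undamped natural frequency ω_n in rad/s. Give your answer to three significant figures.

Peak time t_p = π/ω_d, so ω_d = π/t_p = π/0.470 = 6.68 rad/s.
ω_n = ω_d/√(1−ζ²) = 6.68/√0.224 = 14.1 rad/s.

ω_n ≈ 14.1 rad/s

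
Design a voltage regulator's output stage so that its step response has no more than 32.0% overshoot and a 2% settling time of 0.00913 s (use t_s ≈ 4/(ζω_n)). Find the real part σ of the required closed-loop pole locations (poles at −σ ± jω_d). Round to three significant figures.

The settling-time spec alone fixes σ = ζω_n = 4/t_s = 4/0.00913 = 438.
(Overshoot then fixes ζ = 0.341 and hence ω_d = σ·√(1−ζ²)/ζ = 1210 rad/s.)

σ ≈ 438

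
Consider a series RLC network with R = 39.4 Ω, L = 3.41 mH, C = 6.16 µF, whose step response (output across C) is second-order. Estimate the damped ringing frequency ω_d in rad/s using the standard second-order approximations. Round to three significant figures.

ω_d ≈ 3770 rad/s

For a series RLC circuit (capacitor voltage as output), ω_n = 1/√(LC) = 1/√(3.41 mH · 6.16 µF) = 6900 rad/s.
ζ = (R/2)·√(C/L) = (39.4/2)·√(6.16 µF/3.41 mH) = 0.837.
ω_d = ω_n√(1−ζ²) = 3770 rad/s.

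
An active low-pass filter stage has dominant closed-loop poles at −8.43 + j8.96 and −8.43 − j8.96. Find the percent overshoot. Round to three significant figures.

%OS ≈ 5.20%

With σ = 8.43, ω_d = 8.96: ω_n = √(σ²+ω_d²) = 12.3 rad/s, ζ = σ/ω_n = 0.685.
%OS = 100 e^{−πζ/√(1−ζ²)} with ζ = 0.685 gives 5.20%.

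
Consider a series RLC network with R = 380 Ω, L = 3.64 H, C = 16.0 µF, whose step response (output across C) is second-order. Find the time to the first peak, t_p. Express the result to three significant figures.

For a series RLC circuit (capacitor voltage as output), ω_n = 1/√(LC) = 1/√(3.64 H · 16.0 µF) = 131 rad/s.
ζ = (R/2)·√(C/L) = (380/2)·√(16.0 µF/3.64 H) = 0.398.
ω_d = ω_n√(1−ζ²) = 120 rad/s. t_p = π/ω_d = 0.0261 s.

t_p ≈ 0.0261 s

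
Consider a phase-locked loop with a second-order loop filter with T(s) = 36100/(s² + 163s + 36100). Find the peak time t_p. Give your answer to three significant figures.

t_p ≈ 0.0183 s

ω_n = √36100 = 190 rad/s; ζ = 163/(2·190) = 0.429.
ω_d = ω_n√(1−ζ²) = 172 rad/s. Then t_p = π/ω_d = 0.0183 s.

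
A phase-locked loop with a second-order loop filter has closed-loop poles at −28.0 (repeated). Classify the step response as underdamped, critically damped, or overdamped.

critically damped

Since there is a repeated negative-real pole, the response is critically damped.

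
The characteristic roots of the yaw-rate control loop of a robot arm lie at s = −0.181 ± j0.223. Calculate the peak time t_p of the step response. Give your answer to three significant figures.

t_p = π/ω_d with ω_d = 0.223 (the imaginary part), so t_p = 14.1 s.

t_p ≈ 14.1 s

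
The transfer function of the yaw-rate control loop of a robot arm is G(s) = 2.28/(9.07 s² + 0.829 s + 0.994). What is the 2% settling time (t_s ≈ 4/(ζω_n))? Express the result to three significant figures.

Dividing through by 9.07: denominator becomes s² + 0.09140 s + 0.1096.
So ω_n = √0.1096 = 0.331 rad/s and ζ = 0.09140/(2·0.331) = 0.138.
t_s ≈ 4/(ζω_n) = 87.5 s.

t_s ≈ 87.5 s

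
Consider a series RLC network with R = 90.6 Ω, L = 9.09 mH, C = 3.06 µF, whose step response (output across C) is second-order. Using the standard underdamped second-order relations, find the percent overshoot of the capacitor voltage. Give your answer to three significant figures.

%OS ≈ 0.913%

For a series RLC circuit (capacitor voltage as output), ω_n = 1/√(LC) = 1/√(9.09 mH · 3.06 µF) = 6000 rad/s.
ζ = (R/2)·√(C/L) = (90.6/2)·√(3.06 µF/9.09 mH) = 0.831.
%OS = 100 e^{−πζ/√(1−ζ²)} with ζ = 0.831 gives 0.913%.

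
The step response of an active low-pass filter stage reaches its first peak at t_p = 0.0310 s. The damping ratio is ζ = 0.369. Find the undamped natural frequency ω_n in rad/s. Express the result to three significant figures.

ω_n ≈ 109 rad/s

Peak time t_p = π/ω_d, so ω_d = π/t_p = π/0.0310 = 101 rad/s.
ω_n = ω_d/√(1−ζ²) = 101/√0.864 = 109 rad/s.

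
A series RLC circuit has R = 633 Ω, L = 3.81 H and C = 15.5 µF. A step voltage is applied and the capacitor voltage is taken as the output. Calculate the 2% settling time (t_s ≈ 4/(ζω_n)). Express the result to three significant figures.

For a series RLC circuit (capacitor voltage as output), ω_n = 1/√(LC) = 1/√(3.81 H · 15.5 µF) = 130 rad/s.
ζ = (R/2)·√(C/L) = (633/2)·√(15.5 µF/3.81 H) = 0.638.
t_s ≈ 4/(ζω_n) = 0.0482 s.

t_s ≈ 0.0482 s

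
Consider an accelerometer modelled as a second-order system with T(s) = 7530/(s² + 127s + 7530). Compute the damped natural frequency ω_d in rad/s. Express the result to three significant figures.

ω_d ≈ 59.1 rad/s

Comparing the denominator to s² + 2ζω_n s + ω_n²: ω_n = √7530 = 86.8 rad/s, and 2ζω_n = 127 so ζ = 127/(2·86.8) = 0.732.
ω_d = ω_n√(1−ζ²) = 59.1 rad/s.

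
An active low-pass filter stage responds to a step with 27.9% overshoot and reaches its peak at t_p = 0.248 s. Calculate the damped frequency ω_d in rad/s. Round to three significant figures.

ω_d ≈ 12.7 rad/s

t_p = π/ω_d, so ω_d = π/0.248 = 12.7 rad/s.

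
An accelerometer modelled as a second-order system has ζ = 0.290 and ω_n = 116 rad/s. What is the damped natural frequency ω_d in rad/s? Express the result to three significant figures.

ω_d ≈ 111 rad/s

ω_d = ω_n√(1−ζ²) = 116·√0.916 = 111 rad/s.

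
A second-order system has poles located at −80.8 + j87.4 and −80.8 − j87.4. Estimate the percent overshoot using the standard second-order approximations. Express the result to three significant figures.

%OS ≈ 5.48%

The poles are at −σ ± jω_d with σ = 80.8 and ω_d = 87.4, so ω_n = √(σ²+ω_d²) = 119 rad/s and ζ = σ/ω_n = 0.679.
%OS = 100 e^{−πζ/√(1−ζ²)} with ζ = 0.679 gives 5.48%.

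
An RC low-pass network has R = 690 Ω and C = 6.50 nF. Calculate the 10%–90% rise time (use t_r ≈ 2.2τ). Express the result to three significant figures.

t_r ≈ 0.00000987 s

τ = RC = 690 × 6.50 nF = 0.00000449 s.
t_r ≈ 2.2τ = 0.00000987 s.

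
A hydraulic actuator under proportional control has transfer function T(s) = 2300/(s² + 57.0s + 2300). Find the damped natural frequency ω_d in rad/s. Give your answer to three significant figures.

ω_n = √2300 = 48.0 rad/s; ζ = 57.0/(2·48.0) = 0.594.
The damped frequency ω_d = ω_n√(1−ζ²) = 38.6 rad/s.

ω_d ≈ 38.6 rad/s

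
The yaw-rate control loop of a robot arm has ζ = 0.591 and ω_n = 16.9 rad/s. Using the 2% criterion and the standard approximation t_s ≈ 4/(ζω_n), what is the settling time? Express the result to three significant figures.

t_s ≈ 4/(ζω_n) = 4/(0.591 × 16.9) = 0.400 s.

t_s ≈ 0.400 s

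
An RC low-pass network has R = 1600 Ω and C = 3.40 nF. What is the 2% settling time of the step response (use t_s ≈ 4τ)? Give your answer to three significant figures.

t_s ≈ 0.0000218 s

τ = RC = 1600 × 3.40 nF = 0.00000544 s.
t_s ≈ 4τ = 0.0000218 s.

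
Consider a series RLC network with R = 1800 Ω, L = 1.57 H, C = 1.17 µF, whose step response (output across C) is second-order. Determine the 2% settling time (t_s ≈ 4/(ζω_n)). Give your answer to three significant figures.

For a series RLC circuit (capacitor voltage as output), ω_n = 1/√(LC) = 1/√(1.57 H · 1.17 µF) = 738 rad/s.
ζ = (R/2)·√(C/L) = (1800/2)·√(1.17 µF/1.57 H) = 0.777.
t_s ≈ 4/(ζω_n) = 0.00698 s.

t_s ≈ 0.00698 s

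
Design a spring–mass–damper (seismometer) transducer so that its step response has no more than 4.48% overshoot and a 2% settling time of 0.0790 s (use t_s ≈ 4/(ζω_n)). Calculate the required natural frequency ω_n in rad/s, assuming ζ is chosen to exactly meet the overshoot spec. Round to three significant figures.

Inverting the overshoot relation: ζ = |ln 0.0448|/√(π² + ln²0.0448) = 0.703.
Then ω_n = 4/(ζ t_s) = 4/(0.703 × 0.0790) = 72.0 rad/s.

ω_n ≈ 72.0 rad/s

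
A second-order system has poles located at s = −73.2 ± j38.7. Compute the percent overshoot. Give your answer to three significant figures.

|pole| = ω_n = √(73.2² + 38.7²) = 82.8 rad/s; ζ = cos θ = σ/ω_n = 0.884.
%OS = 100·exp(−πζ/√(1−ζ²)) = 0.263%.

%OS ≈ 0.263%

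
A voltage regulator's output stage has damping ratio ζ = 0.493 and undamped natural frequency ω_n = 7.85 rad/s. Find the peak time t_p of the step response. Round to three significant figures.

t_p ≈ 0.460 s

The damped frequency is ω_d = ω_n√(1−ζ²) = 7.85·√(1−0.243) = 6.83 rad/s.
Peak time t_p = π/ω_d = π/6.83 = 0.460 s.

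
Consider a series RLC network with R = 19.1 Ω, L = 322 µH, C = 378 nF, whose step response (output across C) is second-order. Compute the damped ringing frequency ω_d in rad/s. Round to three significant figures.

For a series RLC circuit (capacitor voltage as output), ω_n = 1/√(LC) = 1/√(322 µH · 378 nF) = 90600 rad/s.
ζ = (R/2)·√(C/L) = (19.1/2)·√(378 nF/322 µH) = 0.327.
ω_d = ω_n√(1−ζ²) = 85700 rad/s.

ω_d ≈ 85700 rad/s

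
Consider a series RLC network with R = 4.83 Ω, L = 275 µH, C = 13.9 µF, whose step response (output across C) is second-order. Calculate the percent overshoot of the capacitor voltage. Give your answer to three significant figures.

%OS ≈ 13.1%

For a series RLC circuit (capacitor voltage as output), ω_n = 1/√(LC) = 1/√(275 µH · 13.9 µF) = 16200 rad/s.
ζ = (R/2)·√(C/L) = (4.83/2)·√(13.9 µF/275 µH) = 0.543.
Overshoot: exp(−π·0.543/√(1−0.543²)) = 0.131, i.e. 13.1%.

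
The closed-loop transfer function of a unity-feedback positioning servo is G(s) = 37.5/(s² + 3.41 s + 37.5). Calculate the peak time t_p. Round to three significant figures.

t_p ≈ 0.534 s

ω_n = √37.5 = 6.12 rad/s; ζ = 3.41/(2·6.12) = 0.278.
The damped frequency ω_d = ω_n√(1−ζ²) = 5.88 rad/s. Then t_p = π/ω_d = 0.534 s.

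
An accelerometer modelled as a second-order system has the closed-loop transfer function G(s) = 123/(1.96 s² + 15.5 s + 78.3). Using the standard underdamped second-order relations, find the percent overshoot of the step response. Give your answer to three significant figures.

Dividing through by 1.96: denominator becomes s² + 7.908 s + 39.95.
So ω_n = √39.95 = 6.32 rad/s and ζ = 7.908/(2·6.32) = 0.626.
%OS = 100·exp(−πζ/√(1−ζ²)) = 8.05%.

%OS ≈ 8.05%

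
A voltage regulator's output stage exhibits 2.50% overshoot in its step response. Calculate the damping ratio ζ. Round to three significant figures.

ζ ≈ 0.761

Inverting the overshoot relation: ζ = |ln 0.0250|/√(π² + ln²0.0250) = 0.761.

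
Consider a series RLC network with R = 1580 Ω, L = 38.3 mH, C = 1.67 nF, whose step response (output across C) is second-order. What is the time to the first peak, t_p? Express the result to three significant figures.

t_p ≈ 0.0000255 s

For a series RLC circuit (capacitor voltage as output), ω_n = 1/√(LC) = 1/√(38.3 mH · 1.67 nF) = 125000 rad/s.
ζ = (R/2)·√(C/L) = (1580/2)·√(1.67 nF/38.3 mH) = 0.165.
The damped frequency ω_d = ω_n√(1−ζ²) = 123000 rad/s. t_p = π/ω_d = 0.0000255 s.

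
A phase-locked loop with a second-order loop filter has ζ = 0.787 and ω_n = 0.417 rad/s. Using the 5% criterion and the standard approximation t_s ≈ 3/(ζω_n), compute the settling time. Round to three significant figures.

t_s ≈ 3/(ζω_n) = 3/(0.787 × 0.417) = 9.14 s.

t_s ≈ 9.14 s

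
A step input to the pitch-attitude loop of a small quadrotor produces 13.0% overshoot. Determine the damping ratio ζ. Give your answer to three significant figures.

ζ ≈ 0.545

From %OS = 100·exp(−πζ/√(1−ζ²)), invert to get ζ = −ln(OS)/√(π² + ln²(OS)) with OS = 0.130.
−ln 0.130 = 2.040, so ζ = 2.040/√(π² + 4.163) = 0.545.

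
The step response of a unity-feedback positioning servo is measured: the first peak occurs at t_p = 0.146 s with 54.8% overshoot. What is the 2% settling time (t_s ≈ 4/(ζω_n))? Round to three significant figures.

The overshoot fixes ζ = −ln(OS)/√(π²+ln²(OS)) = 0.188.
t_p = π/ω_d ⇒ ω_d = 21.5 rad/s; then ω_n = ω_d/√(1−ζ²) = 21.9 rad/s.
t_s ≈ 4/(ζω_n) = 4/(0.188·21.9) = 0.971 s.

t_s ≈ 0.971 s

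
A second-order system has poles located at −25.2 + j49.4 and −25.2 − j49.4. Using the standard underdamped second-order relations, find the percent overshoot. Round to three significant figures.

%OS ≈ 20.1%

|pole| = ω_n = √(25.2² + 49.4²) = 55.5 rad/s; ζ = cos θ = σ/ω_n = 0.454.
%OS = 100 e^{−πζ/√(1−ζ²)} with ζ = 0.454 gives 20.1%.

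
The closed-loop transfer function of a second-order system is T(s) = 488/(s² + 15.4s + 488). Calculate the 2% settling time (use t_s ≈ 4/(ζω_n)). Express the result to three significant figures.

Comparing the denominator to s² + 2ζω_n s + ω_n²: ω_n = √488 = 22.1 rad/s, and 2ζω_n = 15.4 so ζ = 15.4/(2·22.1) = 0.349.
t_s ≈ 4/(ζω_n) = 4/(0.349·22.1) = 0.519 s.

t_s ≈ 0.519 s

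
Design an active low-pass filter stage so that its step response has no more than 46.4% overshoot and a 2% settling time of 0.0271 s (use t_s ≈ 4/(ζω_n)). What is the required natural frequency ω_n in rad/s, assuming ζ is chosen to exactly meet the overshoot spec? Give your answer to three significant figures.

ω_n ≈ 622 rad/s

Inverting the overshoot relation: ζ = |ln 0.464|/√(π² + ln²0.464) = 0.237.
Then ω_n = 4/(ζ t_s) = 4/(0.237 × 0.0271) = 622 rad/s.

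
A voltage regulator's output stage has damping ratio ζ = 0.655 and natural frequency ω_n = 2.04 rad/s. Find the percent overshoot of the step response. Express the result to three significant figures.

%OS ≈ 6.57%

For an underdamped second-order system, %OS = 100·exp(−πζ/√(1−ζ²)).
πζ/√(1−ζ²) = π·0.655/√(1−0.429) = 2.723, so %OS = 100·e^(−2.723) = 6.57%.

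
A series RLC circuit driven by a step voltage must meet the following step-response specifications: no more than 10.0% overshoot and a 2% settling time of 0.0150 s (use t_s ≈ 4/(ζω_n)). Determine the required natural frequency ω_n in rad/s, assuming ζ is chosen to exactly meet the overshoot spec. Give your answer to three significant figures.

ζ = −ln(OS)/√(π² + (ln OS)²). With OS = 0.100, ln OS = −2.303 and ζ = 2.303/3.895 = 0.591.
Then ω_n = 4/(ζ t_s) = 4/(0.591 × 0.0150) = 451 rad/s.

ω_n ≈ 451 rad/s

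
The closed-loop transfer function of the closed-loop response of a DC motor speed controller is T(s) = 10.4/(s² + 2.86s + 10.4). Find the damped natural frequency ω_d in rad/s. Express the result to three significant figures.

Matching coefficients with s² + 2ζω_n s + ω_n² gives ω_n² = 10.4 ⇒ ω_n = 3.22 rad/s, and ζ = 2.86/(2ω_n) = 0.443.
ω_d = ω_n√(1−ζ²) = 2.89 rad/s.

ω_d ≈ 2.89 rad/s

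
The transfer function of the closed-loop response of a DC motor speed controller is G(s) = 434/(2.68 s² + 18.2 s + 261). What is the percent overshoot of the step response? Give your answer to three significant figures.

%OS ≈ 31.6%

Dividing through by 2.68: denominator becomes s² + 6.791 s + 97.39.
So ω_n = √97.39 = 9.87 rad/s and ζ = 6.791/(2·9.87) = 0.344.
%OS = 100 e^{−πζ/√(1−ζ²)} with ζ = 0.344 gives 31.6%.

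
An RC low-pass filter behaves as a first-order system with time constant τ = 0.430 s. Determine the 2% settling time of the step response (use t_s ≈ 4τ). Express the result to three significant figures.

t_s ≈ 1.72 s

t_s ≈ 4τ = 1.72 s.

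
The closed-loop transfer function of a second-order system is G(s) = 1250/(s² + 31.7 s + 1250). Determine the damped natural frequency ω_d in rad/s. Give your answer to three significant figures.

ω_d ≈ 31.6 rad/s

Matching coefficients with s² + 2ζω_n s + ω_n² gives ω_n² = 1250 ⇒ ω_n = 35.4 rad/s, and ζ = 31.7/(2ω_n) = 0.448.
ω_d = 35.4·√(1 − 0.448²) = 31.6 rad/s.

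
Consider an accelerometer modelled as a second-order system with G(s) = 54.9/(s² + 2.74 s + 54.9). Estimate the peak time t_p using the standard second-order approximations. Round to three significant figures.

t_p ≈ 0.431 s

ω_n = √54.9 = 7.41 rad/s; ζ = 2.74/(2·7.41) = 0.185.
ω_d = 7.41·√(1 − 0.185²) = 7.28 rad/s. Then t_p = π/ω_d = 0.431 s.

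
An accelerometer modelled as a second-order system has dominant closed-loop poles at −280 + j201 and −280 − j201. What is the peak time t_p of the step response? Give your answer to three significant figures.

t_p = π/ω_d with ω_d = 201 (the imaginary part), so t_p = 0.0156 s.

t_p ≈ 0.0156 s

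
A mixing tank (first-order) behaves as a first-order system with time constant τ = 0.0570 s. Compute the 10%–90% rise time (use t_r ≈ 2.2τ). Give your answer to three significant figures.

t_r ≈ 2.2τ = 0.125 s.

t_r ≈ 0.125 s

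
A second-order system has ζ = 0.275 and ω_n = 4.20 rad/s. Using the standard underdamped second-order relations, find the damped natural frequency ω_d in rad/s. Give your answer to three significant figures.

ω_d ≈ 4.04 rad/s

ω_d = ω_n√(1−ζ²) = 4.20·√0.924 = 4.04 rad/s.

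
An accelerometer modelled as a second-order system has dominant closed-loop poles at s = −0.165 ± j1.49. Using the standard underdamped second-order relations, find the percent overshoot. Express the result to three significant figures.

With σ = 0.165, ω_d = 1.49: ω_n = √(σ²+ω_d²) = 1.50 rad/s, ζ = σ/ω_n = 0.110.
%OS = 100·exp(−πζ/√(1−ζ²)) = 70.6%.

%OS ≈ 70.6%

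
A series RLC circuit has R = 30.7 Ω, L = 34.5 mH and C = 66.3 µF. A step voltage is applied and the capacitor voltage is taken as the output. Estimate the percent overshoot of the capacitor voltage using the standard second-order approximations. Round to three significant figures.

%OS ≈ 5.74%

For a series RLC circuit (capacitor voltage as output), ω_n = 1/√(LC) = 1/√(34.5 mH · 66.3 µF) = 661 rad/s.
ζ = (R/2)·√(C/L) = (30.7/2)·√(66.3 µF/34.5 mH) = 0.673.
%OS = 100·exp(−πζ/√(1−ζ²)) = 5.74%.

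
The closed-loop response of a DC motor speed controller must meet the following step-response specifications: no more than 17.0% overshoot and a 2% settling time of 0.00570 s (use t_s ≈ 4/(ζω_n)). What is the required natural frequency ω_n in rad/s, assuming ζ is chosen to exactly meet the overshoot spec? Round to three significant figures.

ω_n ≈ 1430 rad/s

ζ = −ln(OS)/√(π² + (ln OS)²). With OS = 0.170, ln OS = −1.772 and ζ = 1.772/3.607 = 0.491.
From t_s ≈ 4/(ζω_n): ω_n = 4/(ζ·t_s) = 4/(0.491·0.00570) = 1430 rad/s.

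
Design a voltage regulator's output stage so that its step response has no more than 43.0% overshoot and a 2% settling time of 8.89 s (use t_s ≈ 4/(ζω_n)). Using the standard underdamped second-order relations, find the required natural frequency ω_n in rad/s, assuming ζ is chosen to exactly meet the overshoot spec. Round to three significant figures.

From %OS = 100·exp(−πζ/√(1−ζ²)), invert to get ζ = −ln(OS)/√(π² + ln²(OS)) with OS = 0.430.
−ln 0.430 = 0.8440, so ζ = 0.8440/√(π² + 0.7123) = 0.259.
Then ω_n = 4/(ζ t_s) = 4/(0.259 × 8.89) = 1.73 rad/s.

ω_n ≈ 1.73 rad/s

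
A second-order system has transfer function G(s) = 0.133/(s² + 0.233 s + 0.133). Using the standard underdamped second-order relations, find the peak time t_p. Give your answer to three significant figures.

Comparing the denominator to s² + 2ζω_n s + ω_n²: ω_n = √0.133 = 0.365 rad/s, and 2ζω_n = 0.233 so ζ = 0.233/(2·0.365) = 0.319.
The damped frequency ω_d = ω_n√(1−ζ²) = 0.346 rad/s. Then t_p = π/ω_d = 9.09 s.

t_p ≈ 9.09 s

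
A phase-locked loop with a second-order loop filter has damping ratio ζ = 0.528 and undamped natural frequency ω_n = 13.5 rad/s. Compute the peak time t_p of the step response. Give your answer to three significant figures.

The damped frequency is ω_d = ω_n√(1−ζ²) = 13.5·√(1−0.279) = 11.5 rad/s.
Peak time t_p = π/ω_d = π/11.5 = 0.274 s.

t_p ≈ 0.274 s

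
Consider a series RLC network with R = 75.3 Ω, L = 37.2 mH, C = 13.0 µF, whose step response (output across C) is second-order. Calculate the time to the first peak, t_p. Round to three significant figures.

For a series RLC circuit (capacitor voltage as output), ω_n = 1/√(LC) = 1/√(37.2 mH · 13.0 µF) = 1440 rad/s.
ζ = (R/2)·√(C/L) = (75.3/2)·√(13.0 µF/37.2 mH) = 0.704.
ω_d = ω_n√(1−ζ²) = 1020 rad/s. t_p = π/ω_d = 0.00308 s.

t_p ≈ 0.00308 s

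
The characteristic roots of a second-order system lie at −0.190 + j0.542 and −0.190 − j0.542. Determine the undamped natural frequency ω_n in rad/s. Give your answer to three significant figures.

ω_n ≈ 0.574 rad/s

The poles are at −σ ± jω_d with σ = 0.190 and ω_d = 0.542, so ω_n = √(σ²+ω_d²) = 0.574 rad/s and ζ = σ/ω_n = 0.331.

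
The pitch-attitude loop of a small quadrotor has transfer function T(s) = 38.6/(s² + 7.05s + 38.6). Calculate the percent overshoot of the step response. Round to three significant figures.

Comparing the denominator to s² + 2ζω_n s + ω_n²: ω_n = √38.6 = 6.21 rad/s, and 2ζω_n = 7.05 so ζ = 7.05/(2·6.21) = 0.567.
%OS = 100 e^{−πζ/√(1−ζ²)} with ζ = 0.567 gives 11.5%.

%OS ≈ 11.5%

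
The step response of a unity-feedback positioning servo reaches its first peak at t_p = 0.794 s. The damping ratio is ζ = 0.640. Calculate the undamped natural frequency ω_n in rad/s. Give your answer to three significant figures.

Peak time t_p = π/ω_d, so ω_d = π/t_p = π/0.794 = 3.96 rad/s.
ω_n = ω_d/√(1−ζ²) = 3.96/√0.590 = 5.15 rad/s.

ω_n ≈ 5.15 rad/s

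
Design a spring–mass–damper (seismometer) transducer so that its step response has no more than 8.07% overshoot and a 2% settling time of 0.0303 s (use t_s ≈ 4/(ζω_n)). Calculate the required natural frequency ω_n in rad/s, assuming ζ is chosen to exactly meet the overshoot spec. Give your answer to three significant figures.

ω_n ≈ 211 rad/s

Inverting the overshoot relation: ζ = |ln 0.0807|/√(π² + ln²0.0807) = 0.625.
Then ω_n = 4/(ζ t_s) = 4/(0.625 × 0.0303) = 211 rad/s.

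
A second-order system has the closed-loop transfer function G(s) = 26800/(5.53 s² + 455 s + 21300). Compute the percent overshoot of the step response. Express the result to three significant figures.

Dividing through by 5.53: denominator becomes s² + 82.28 s + 3852.
So ω_n = √3852 = 62.1 rad/s and ζ = 82.28/(2·62.1) = 0.663.
%OS = 100 e^{−πζ/√(1−ζ²)} with ζ = 0.663 gives 6.20%.

%OS ≈ 6.20%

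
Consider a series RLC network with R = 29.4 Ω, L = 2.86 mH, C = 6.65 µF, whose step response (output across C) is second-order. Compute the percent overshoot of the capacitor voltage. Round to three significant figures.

%OS ≈ 4.26%

For a series RLC circuit (capacitor voltage as output), ω_n = 1/√(LC) = 1/√(2.86 mH · 6.65 µF) = 7250 rad/s.
ζ = (R/2)·√(C/L) = (29.4/2)·√(6.65 µF/2.86 mH) = 0.709.
%OS = 100 e^{−πζ/√(1−ζ²)} with ζ = 0.709 gives 4.26%.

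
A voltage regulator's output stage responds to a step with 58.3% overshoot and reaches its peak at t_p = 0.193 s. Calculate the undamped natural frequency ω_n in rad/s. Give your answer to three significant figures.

ω_n ≈ 16.5 rad/s

ζ from %OS: ζ = |ln 0.583|/√(π²+ln²0.583) = 0.169.
t_p = π/ω_d ⇒ ω_d = 16.3 rad/s; then ω_n = ω_d/√(1−ζ²) = 16.5 rad/s.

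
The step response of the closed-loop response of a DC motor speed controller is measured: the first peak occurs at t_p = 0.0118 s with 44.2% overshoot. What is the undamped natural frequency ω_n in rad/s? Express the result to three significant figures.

ζ from %OS: ζ = |ln 0.442|/√(π²+ln²0.442) = 0.252.
t_p = π/ω_d ⇒ ω_d = 266 rad/s; then ω_n = ω_d/√(1−ζ²) = 275 rad/s.

ω_n ≈ 275 rad/s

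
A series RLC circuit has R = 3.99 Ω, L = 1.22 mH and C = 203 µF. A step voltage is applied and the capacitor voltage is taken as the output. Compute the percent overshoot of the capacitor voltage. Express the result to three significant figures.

For a series RLC circuit (capacitor voltage as output), ω_n = 1/√(LC) = 1/√(1.22 mH · 203 µF) = 2010 rad/s.
ζ = (R/2)·√(C/L) = (3.99/2)·√(203 µF/1.22 mH) = 0.814.
Overshoot: exp(−π·0.814/√(1−0.814²)) = 0.0123, i.e. 1.23%.

%OS ≈ 1.23%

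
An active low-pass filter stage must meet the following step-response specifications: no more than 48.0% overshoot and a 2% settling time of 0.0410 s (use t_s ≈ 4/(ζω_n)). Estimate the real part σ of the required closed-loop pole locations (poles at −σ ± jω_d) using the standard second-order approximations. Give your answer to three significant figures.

σ ≈ 97.6

The settling-time spec alone fixes σ = ζω_n = 4/t_s = 4/0.0410 = 97.6.
(Overshoot then fixes ζ = 0.228 and hence ω_d = σ·√(1−ζ²)/ζ = 418 rad/s.)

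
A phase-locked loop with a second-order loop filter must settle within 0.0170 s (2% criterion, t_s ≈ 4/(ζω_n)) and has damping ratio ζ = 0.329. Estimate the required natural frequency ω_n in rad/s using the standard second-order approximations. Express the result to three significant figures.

ω_n ≈ 715 rad/s

Rearranging t_s ≈ 4/(ζω_n) gives ω_n = 4/(ζ·t_s) = 4/(0.329 × 0.0170) = 715 rad/s.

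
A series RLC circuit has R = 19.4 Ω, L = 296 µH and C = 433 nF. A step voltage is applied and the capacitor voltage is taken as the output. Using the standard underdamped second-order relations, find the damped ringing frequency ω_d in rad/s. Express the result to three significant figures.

ω_d ≈ 82000 rad/s

For a series RLC circuit (capacitor voltage as output), ω_n = 1/√(LC) = 1/√(296 µH · 433 nF) = 88300 rad/s.
ζ = (R/2)·√(C/L) = (19.4/2)·√(433 nF/296 µH) = 0.371.
The damped frequency ω_d = ω_n√(1−ζ²) = 82000 rad/s.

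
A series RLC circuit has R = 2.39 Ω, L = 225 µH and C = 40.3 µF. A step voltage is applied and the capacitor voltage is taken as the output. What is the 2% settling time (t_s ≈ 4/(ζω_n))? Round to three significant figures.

For a series RLC circuit (capacitor voltage as output), ω_n = 1/√(LC) = 1/√(225 µH · 40.3 µF) = 10500 rad/s.
ζ = (R/2)·√(C/L) = (2.39/2)·√(40.3 µF/225 µH) = 0.506.
t_s ≈ 4/(ζω_n) = 0.000753 s.

t_s ≈ 0.000753 s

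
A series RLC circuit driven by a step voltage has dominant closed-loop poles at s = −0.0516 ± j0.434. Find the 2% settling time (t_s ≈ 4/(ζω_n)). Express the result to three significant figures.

t_s ≈ 77.5 s

For poles at −σ ± jω_d, ζω_n = σ = 0.0516, so t_s ≈ 4/σ = 77.5 s.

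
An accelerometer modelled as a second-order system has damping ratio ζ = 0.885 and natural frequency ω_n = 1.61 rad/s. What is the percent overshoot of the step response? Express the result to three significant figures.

%OS ≈ 0.255%

For an underdamped second-order system, %OS = 100·exp(−πζ/√(1−ζ²)).
πζ/√(1−ζ²) = π·0.885/√(1−0.783) = 5.972, so %OS = 100·e^(−5.972) = 0.255%.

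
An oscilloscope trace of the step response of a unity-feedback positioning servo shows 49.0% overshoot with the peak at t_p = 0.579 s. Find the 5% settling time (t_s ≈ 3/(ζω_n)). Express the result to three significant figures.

t_s ≈ 2.43 s

The overshoot fixes ζ = −ln(OS)/√(π²+ln²(OS)) = 0.221.
t_p = π/ω_d ⇒ ω_d = 5.43 rad/s; then ω_n = ω_d/√(1−ζ²) = 5.56 rad/s.
t_s ≈ 3/(ζω_n) = 3/(0.221·5.56) = 2.43 s.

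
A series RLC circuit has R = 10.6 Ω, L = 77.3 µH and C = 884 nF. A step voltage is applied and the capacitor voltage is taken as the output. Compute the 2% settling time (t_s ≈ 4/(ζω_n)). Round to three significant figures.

For a series RLC circuit (capacitor voltage as output), ω_n = 1/√(LC) = 1/√(77.3 µH · 884 nF) = 121000 rad/s.
ζ = (R/2)·√(C/L) = (10.6/2)·√(884 nF/77.3 µH) = 0.567.
t_s ≈ 4/(ζω_n) = 0.0000583 s.

t_s ≈ 0.0000583 s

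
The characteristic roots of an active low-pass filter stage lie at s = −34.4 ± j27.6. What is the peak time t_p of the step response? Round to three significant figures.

t_p = π/ω_d with ω_d = 27.6 (the imaginary part), so t_p = 0.114 s.

t_p ≈ 0.114 s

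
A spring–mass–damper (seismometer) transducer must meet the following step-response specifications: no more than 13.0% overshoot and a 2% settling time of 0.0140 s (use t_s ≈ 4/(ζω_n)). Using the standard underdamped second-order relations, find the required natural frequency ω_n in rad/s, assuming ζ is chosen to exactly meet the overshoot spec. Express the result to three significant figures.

From %OS = 100·exp(−πζ/√(1−ζ²)), invert to get ζ = −ln(OS)/√(π² + ln²(OS)) with OS = 0.130.
−ln 0.130 = 2.040, so ζ = 2.040/√(π² + 4.163) = 0.545.
From t_s ≈ 4/(ζω_n): ω_n = 4/(ζ·t_s) = 4/(0.545·0.0140) = 525 rad/s.

ω_n ≈ 525 rad/s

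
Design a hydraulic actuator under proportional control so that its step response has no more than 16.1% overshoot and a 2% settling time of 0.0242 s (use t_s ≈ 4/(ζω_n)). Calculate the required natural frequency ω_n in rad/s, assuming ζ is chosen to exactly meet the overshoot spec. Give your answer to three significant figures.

ω_n ≈ 329 rad/s

Inverting the overshoot relation: ζ = |ln 0.161|/√(π² + ln²0.161) = 0.503.
From t_s ≈ 4/(ζω_n): ω_n = 4/(ζ·t_s) = 4/(0.503·0.0242) = 329 rad/s.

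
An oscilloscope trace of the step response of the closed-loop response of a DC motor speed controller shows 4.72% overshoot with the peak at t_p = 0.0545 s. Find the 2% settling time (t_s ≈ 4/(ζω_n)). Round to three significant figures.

ζ from %OS: ζ = |ln 0.0472|/√(π²+ln²0.0472) = 0.697.
t_p = π/ω_d ⇒ ω_d = 57.6 rad/s; then ω_n = ω_d/√(1−ζ²) = 80.4 rad/s.
t_s ≈ 4/(ζω_n) = 4/(0.697·80.4) = 0.0714 s.

t_s ≈ 0.0714 s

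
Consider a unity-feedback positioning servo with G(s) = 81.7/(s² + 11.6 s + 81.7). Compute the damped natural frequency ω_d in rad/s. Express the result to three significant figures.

ω_n = √81.7 = 9.04 rad/s; ζ = 11.6/(2·9.04) = 0.642.
ω_d = ω_n√(1−ζ²) = 6.93 rad/s.

ω_d ≈ 6.93 rad/s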